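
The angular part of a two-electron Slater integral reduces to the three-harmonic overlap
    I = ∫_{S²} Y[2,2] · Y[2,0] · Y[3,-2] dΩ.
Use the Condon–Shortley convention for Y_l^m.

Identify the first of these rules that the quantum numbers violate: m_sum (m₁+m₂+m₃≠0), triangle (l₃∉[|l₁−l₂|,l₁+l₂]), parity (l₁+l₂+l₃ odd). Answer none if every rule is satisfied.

parity

azimuthal sum: 2 + 0 − 2 = 0  ✓
0 ≤ 3 ≤ 4 (triangle on l)  ✓
L = 2 + 2 + 3 = 7 (odd)  ✗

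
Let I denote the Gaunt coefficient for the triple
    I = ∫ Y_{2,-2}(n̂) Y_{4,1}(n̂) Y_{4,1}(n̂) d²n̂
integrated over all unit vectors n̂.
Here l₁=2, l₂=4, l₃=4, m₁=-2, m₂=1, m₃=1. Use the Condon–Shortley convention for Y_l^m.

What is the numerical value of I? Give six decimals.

0.200662

Checks pass: Σm=0; 10 even; l₃=4∈[2,6].
(2·2+1)(2·4+1)(2·4+1) = 405
Δ: 2! 2! 6! / 11! → 1/13860
sum: t=0:+1/192 t=1:−1/36 t=2:+1/192 = -5/288
3j²(2 4 4; 0 0 0) = Δ·Π!·Σ² = 20/693  (sign -1)
sum: t=2:+1/144 = 1/144
3j²(2 4 4; -2 1 1) = Δ·Π!·Σ² = 10/231  (sign -1)
combine: 4πI² = 405·20/693·10/231 = 3000/5929
take √, sign +1: I = 0.20066192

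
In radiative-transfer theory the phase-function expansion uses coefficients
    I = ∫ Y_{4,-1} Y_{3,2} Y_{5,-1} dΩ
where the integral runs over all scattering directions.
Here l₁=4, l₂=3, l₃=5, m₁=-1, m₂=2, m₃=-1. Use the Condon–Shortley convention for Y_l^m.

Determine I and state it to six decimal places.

Rules hold: Σm=0, L=12 even, 1≤5≤7.
N = 9·7·11 = 693
Δ = 2!·6!·4!/13! = 1/180180
Racah Σ t=0..2: t=0:+1/576 t=1:−1/144 t=2:+1/576 = -1/288
⇒ 3j(4 3 5; 0 0 0)² = 20/1001, sgn +1
Racah Σ t=1..2: t=1:−1/1152 t=2:+1/432 = 5/3456
⇒ 3j(4 3 5; -1 2 -1)² = 625/36036, sgn +1
4πI² = N·(3j₀)²·(3jₘ)² = 3125/13013
I = +1·√(0.240144/4π) = 0.13823925

0.138239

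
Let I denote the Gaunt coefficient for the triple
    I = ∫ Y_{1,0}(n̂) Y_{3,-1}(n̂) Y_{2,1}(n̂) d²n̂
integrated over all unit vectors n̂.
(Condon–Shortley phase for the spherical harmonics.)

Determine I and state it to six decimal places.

Rules hold: Σm=0, L=6 even, 2≤2≤4.
N = 3·7·5 = 105
Δ = 2!·0!·4!/7! = 1/105
Racah Σ t=1..1: t=1:−1/4 = -1/4
⇒ 3j(1 3 2; 0 0 0)² = 3/35, sgn -1
Racah Σ t=1..1: t=1:−1/6 = -1/6
⇒ 3j(1 3 2; 0 -1 1)² = 8/105, sgn +1
4πI² = N·(3j₀)²·(3jₘ)² = 24/35
I = -1·√(0.685714/4π) = -0.23359668

-0.233597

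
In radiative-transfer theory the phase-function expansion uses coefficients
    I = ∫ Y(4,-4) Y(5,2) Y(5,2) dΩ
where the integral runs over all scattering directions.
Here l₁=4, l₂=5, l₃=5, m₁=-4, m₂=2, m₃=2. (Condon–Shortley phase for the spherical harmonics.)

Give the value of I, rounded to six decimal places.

0.181552

Rules hold: Σm=0, L=14 even, 1≤5≤9.
N = 9·11·11 = 1089
Δ = 4!·4!·6!/15! = 1/3153150
Racah Σ t=0..4: t=0:+1/69120 t=1:−1/1728 t=2:+1/576 t=3:−1/1728 t=4:+1/69120 = 7/11520
⇒ 3j(4 5 5; 0 0 0)² = 2/143, sgn -1
Racah Σ t=4..4: t=4:+1/20736 = 1/20736
⇒ 3j(4 5 5; -4 2 2)² = 35/1287, sgn -1
4πI² = N·(3j₀)²·(3jₘ)² = 70/169
I = +1·√(0.414201/4π) = 0.18155187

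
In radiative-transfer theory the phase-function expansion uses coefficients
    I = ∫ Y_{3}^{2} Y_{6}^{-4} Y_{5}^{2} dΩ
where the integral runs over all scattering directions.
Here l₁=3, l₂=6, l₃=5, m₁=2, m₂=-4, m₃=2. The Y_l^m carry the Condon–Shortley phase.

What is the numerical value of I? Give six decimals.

Checks pass: Σm=0; 14 even; l₃=5∈[3,9].
(2·3+1)(2·6+1)(2·5+1) = 1001
Δ: 4! 2! 8! / 15! → 1/675675
sum: t=1:−1/8640 t=2:+1/2304 t=3:−1/8640 = 7/34560
3j²(3 6 5; 0 0 0) = Δ·Π!·Σ² = 7/429  (sign -1)
sum: t=0:+1/34560 t=1:−1/60480 = 1/80640
3j²(3 6 5; 2 -4 2) = Δ·Π!·Σ² = 6/1001  (sign -1)
combine: 4πI² = 1001·7/429·6/1001 = 14/143
take √, sign +1: I = 0.08826552

0.088266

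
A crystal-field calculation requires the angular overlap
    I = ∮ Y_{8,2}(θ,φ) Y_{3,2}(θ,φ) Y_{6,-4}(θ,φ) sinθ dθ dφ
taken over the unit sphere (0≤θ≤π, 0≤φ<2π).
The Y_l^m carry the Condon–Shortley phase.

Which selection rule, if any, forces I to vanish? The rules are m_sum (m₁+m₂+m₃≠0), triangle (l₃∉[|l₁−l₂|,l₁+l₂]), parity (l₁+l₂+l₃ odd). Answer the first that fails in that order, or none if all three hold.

parity

azimuthal sum: 2 + 2 − 4 = 0  ✓
5 ≤ 6 ≤ 11 (triangle on l)  ✓
L = 8 + 3 + 6 = 17 (odd)  ✗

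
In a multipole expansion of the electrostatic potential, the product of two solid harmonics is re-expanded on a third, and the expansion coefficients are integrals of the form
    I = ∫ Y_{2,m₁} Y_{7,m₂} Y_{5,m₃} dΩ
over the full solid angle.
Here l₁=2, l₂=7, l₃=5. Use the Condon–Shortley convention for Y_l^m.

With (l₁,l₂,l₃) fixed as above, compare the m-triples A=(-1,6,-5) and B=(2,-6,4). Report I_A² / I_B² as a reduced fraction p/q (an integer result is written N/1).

2/5

Same 2,7,5: normalisation and zero-m 3j drop out of the ratio.
A: Δ: 4! 0! 10! / 15! → 1/15015; sum: t=3:−1/21772800 = -1/21772800; 3j²(2 7 5; -1 6 -5) = Δ·Π!·Σ² = 2/105  (sign -1)
B: Δ: 4! 0! 10! / 15! → 1/15015; sum: t=0:+1/8709120 = 1/8709120; 3j²(2 7 5; 2 -6 4) = Δ·Π!·Σ² = 1/21  (sign -1)
I_A²/I_B² = (2/105)/(1/21) = 2/5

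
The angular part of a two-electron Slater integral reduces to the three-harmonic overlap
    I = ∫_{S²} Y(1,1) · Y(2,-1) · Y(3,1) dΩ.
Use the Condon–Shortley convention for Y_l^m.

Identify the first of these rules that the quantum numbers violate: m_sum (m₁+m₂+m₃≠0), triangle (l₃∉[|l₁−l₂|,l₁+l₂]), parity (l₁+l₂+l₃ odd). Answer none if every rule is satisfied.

Σmᵢ = 1  ✗
l₃∈[|l₁−l₂|,l₁+l₂]=[1,3], have l₃=3
Σlᵢ = 6 ⇒ even

m_sum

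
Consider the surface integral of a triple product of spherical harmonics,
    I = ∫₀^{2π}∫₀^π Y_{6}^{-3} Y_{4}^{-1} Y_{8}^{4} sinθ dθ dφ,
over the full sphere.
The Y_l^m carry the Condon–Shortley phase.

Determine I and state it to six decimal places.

Rules hold: Σm=0, L=18 even, 2≤8≤10.
N = 13·9·17 = 1989
Δ = 2!·10!·6!/19! = 1/23279256
Racah Σ t=0..2: t=0:+1/1658880 t=1:−1/518400 t=2:+1/1658880 = -1/1382400
⇒ 3j(6 4 8; 0 0 0)² = 504/46189, sgn -1
Racah Σ t=0..2: t=0:+1/26127360 t=1:−1/3870720 t=2:+1/7257600 = -43/522547200
⇒ 3j(6 4 8; -3 -1 4)² = 1849/352716, sgn -1
4πI² = N·(3j₀)²·(3jₘ)² = 99846/877591
I = +1·√(0.113773/4π) = 0.09515121

0.095151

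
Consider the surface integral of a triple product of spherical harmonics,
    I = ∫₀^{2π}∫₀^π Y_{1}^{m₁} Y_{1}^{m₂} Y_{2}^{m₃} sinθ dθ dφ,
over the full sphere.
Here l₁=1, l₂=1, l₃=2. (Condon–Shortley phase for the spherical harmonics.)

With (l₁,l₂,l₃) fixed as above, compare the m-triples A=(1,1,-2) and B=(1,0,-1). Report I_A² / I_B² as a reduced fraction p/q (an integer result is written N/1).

l's match ⇒ only the (l;m) 3-j factors differ between A and B.
A: triangle coeff Δ(1,1,2) = 1/30; Σ_t [0,0]: t=0:+1/4 = 1/4; (3j)²=1/5 [(1 1 2; 1 1 -2)], sign=+1
B: triangle coeff Δ(1,1,2) = 1/30; Σ_t [0,0]: t=0:+1/2 = 1/2; (3j)²=1/10 [(1 1 2; 1 0 -1)], sign=-1
I_A²/I_B² = (1/5)/(1/10) = 2/1

2/1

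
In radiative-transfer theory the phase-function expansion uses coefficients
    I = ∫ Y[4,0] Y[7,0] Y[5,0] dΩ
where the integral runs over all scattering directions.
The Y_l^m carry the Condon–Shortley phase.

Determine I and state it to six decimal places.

Checks pass: Σm=0; 16 even; l₃=5∈[3,11].
(2·4+1)(2·7+1)(2·5+1) = 1485
Δ: 6! 2! 8! / 17! → 1/6126120
sum: t=2:+1/69120 t=3:−1/20736 t=4:+1/69120 = -1/51840
3j²(4 7 5; 0 0 0) = Δ·Π!·Σ² = 280/21879  (sign +1)
(m-triple is (0,0,0) — same symbol as above.)
combine: 4πI² = 1485·280/21879·280/21879 = 392000/1611753
take √, sign +1: I = 0.13911977

0.139120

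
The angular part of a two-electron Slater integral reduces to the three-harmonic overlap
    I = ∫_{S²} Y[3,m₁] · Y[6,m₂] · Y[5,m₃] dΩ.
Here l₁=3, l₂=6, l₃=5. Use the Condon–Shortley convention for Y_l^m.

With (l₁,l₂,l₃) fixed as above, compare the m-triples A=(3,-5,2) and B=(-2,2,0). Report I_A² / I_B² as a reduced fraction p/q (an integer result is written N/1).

Shared (l₁,l₂,l₃)=(3,6,5): N and (l;000)² cancel in I_A²/I_B².
A: Δ = 4!·2!·8!/15! = 1/675675; Racah Σ t=0..0: t=0:+1/241920 = 1/241920; ⇒ 3j(3 6 5; 3 -5 2)² = 2/91, sgn -1
B: Δ = 4!·2!·8!/15! = 1/675675; Racah Σ t=3..4: t=3:−1/8640 t=4:+1/13824 = -1/23040; ⇒ 3j(3 6 5; -2 2 0)² = 2/429, sgn +1
I_A²/I_B² = (2/91)/(2/429) = 33/7

33/7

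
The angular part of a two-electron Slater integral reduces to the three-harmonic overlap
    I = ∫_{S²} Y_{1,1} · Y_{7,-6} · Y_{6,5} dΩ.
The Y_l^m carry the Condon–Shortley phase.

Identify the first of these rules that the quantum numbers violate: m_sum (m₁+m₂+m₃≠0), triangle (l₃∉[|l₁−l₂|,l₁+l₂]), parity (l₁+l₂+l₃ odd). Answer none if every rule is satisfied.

none

m₁+m₂+m₃ = 1 − 6 + 5 = 0  ✓
triangle: |1−7|=6 ≤ l₃=6 ≤ 1+7=8  ✓
parity: l₁+l₂+l₃ = 14 is even  ✓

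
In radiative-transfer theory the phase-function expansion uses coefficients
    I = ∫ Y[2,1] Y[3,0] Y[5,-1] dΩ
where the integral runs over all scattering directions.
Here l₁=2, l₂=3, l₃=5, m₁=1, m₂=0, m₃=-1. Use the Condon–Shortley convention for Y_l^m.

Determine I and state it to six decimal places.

Checks pass: Σm=0; 10 even; l₃=5∈[1,5].
(2·2+1)(2·3+1)(2·5+1) = 385
Δ: 0! 4! 6! / 11! → 1/2310
sum: t=0:+1/144 = 1/144
3j²(2 3 5; 0 0 0) = Δ·Π!·Σ² = 10/231  (sign -1)
sum: t=0:+1/216 = 1/216
3j²(2 3 5; 1 0 -1) = Δ·Π!·Σ² = 8/231  (sign +1)
combine: 4πI² = 385·10/231·8/231 = 400/693
take √, sign -1: I = -0.21431790

-0.214318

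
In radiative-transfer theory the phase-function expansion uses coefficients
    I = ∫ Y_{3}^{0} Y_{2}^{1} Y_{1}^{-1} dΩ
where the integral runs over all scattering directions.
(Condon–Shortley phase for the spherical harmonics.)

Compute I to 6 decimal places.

0.143048

Checks pass: Σm=0; 6 even; l₃=1∈[1,5].
(2·3+1)(2·2+1)(2·1+1) = 105
Δ: 4! 2! 0! / 7! → 1/105
sum: t=2:+1/4 = 1/4
3j²(3 2 1; 0 0 0) = Δ·Π!·Σ² = 3/35  (sign -1)
sum: t=3:−1/12 = -1/12
3j²(3 2 1; 0 1 -1) = Δ·Π!·Σ² = 1/35  (sign -1)
combine: 4πI² = 105·3/35·1/35 = 9/35
take √, sign +1: I = 0.14304817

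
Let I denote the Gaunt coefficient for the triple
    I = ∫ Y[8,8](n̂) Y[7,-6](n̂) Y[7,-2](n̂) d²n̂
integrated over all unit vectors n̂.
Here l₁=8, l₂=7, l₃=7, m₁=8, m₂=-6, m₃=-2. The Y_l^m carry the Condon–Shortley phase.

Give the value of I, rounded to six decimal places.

0.111397

m-sum 0 ✓  L=22 even ✓  1≤7≤15 ✓
Π(2lᵢ+1) = 17×15×15 = 3825
triangle coeff Δ(8,7,7) = 1/22086194130
Σ_t [1,7]: t=1:−1/18289152000 t=2:+1/248832000 t=3:−1/24883200 t=4:+1/11943936 t=5:−1/24883200 t=6:+1/248832000 t=7:−1/18289152000 = 11/975421440
(3j)²=1750/289731 [(8 7 7; 0 0 0)], sign=-1
Σ_t [0,0]: t=0:+1/195084288000 = 1/195084288000
(3j)²=351/52003 [(8 7 7; 8 -6 -2)], sign=-1
⇒ 4πI² = 506250/3246473
I = (+1)√(506250/3246473/(4π)) = 0.11139654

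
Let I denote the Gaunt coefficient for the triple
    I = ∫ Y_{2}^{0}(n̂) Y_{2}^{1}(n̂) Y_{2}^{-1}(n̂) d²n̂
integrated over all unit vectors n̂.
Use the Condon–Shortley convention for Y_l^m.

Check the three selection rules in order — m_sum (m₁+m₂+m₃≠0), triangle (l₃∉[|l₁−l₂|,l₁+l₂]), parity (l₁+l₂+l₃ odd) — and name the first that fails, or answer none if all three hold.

none

azimuthal sum: 0 + 1 − 1 = 0  ✓
0 ≤ 2 ≤ 4 (triangle on l)  ✓
L = 2 + 2 + 2 = 6 (even)  ✓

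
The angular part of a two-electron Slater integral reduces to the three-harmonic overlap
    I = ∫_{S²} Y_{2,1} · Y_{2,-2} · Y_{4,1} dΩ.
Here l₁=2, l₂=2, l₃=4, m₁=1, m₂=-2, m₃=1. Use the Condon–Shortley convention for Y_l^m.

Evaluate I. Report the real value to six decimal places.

m-sum 0 ✓  L=8 even ✓  0≤4≤4 ✓
Π(2lᵢ+1) = 5×5×9 = 225
triangle coeff Δ(2,2,4) = 1/630
Σ_t [0,0]: t=0:+1/16 = 1/16
(3j)²=2/35 [(2 2 4; 0 0 0)], sign=+1
Σ_t [0,0]: t=0:+1/144 = 1/144
(3j)²=1/126 [(2 2 4; 1 -2 1)], sign=-1
⇒ 4πI² = 5/49
I = (-1)√(5/49/(4π)) = -0.09011188

-0.090112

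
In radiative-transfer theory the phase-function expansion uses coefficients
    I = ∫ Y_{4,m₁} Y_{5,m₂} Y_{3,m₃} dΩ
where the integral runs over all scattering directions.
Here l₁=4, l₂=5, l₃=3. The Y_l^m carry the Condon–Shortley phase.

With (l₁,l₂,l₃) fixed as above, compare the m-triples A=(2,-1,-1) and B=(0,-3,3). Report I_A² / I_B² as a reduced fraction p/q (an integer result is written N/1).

l's match ⇒ only the (l;m) 3-j factors differ between A and B.
A: triangle coeff Δ(4,5,3) = 1/180180; Σ_t [0,2]: t=0:+1/34560 t=1:−1/720 t=2:+1/384 = 43/34560; (3j)²=1849/180180 [(4 5 3; 2 -1 -1)], sign=+1
B: triangle coeff Δ(4,5,3) = 1/180180; Σ_t [2,2]: t=2:+1/2304 = 1/2304; (3j)²=5/143 [(4 5 3; 0 -3 3)], sign=+1
I_A²/I_B² = (1849/180180)/(5/143) = 1849/6300

1849/6300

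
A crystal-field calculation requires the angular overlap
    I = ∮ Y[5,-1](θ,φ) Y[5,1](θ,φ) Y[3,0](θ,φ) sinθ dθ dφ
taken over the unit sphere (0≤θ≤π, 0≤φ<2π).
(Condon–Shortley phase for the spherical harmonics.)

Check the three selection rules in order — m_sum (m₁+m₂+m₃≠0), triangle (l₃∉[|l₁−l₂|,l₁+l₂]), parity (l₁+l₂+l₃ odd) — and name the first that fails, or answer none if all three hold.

parity

Σmᵢ = 0  ✓
l₃∈[|l₁−l₂|,l₁+l₂]=[0,10], have l₃=3  ✓
Σlᵢ = 13 ⇒ odd  ✗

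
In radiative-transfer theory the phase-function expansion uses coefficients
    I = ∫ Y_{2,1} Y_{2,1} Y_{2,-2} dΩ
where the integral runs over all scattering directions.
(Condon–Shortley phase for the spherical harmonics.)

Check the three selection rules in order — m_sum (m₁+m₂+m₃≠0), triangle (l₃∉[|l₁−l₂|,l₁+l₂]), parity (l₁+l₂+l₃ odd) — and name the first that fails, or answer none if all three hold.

m₁+m₂+m₃ = 1 + 1 − 2 = 0  ✓
triangle: |2−2|=0 ≤ l₃=2 ≤ 2+2=4  ✓
parity: l₁+l₂+l₃ = 6 is even  ✓

none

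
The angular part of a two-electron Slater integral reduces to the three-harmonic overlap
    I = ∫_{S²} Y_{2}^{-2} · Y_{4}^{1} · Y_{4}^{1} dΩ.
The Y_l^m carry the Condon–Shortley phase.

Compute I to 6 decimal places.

0.200662

Rules hold: Σm=0, L=10 even, 2≤4≤6.
N = 5·9·9 = 405
Δ = 2!·2!·6!/11! = 1/13860
Racah Σ t=0..2: t=0:+1/192 t=1:−1/36 t=2:+1/192 = -5/288
⇒ 3j(2 4 4; 0 0 0)² = 20/693, sgn -1
Racah Σ t=2..2: t=2:+1/144 = 1/144
⇒ 3j(2 4 4; -2 1 1)² = 10/231, sgn -1
4πI² = N·(3j₀)²·(3jₘ)² = 3000/5929
I = +1·√(0.505988/4π) = 0.20066192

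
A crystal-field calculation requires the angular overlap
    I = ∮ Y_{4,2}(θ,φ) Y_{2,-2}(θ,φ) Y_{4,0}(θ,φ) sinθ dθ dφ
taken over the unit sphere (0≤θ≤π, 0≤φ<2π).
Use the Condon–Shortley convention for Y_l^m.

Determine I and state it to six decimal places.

m-sum 0 ✓  L=10 even ✓  2≤4≤6 ✓
Π(2lᵢ+1) = 9×5×9 = 405
triangle coeff Δ(4,2,4) = 1/13860
Σ_t [0,2]: t=0:+1/192 t=1:−1/36 t=2:+1/192 = -5/288
(3j)²=20/693 [(4 2 4; 0 0 0)], sign=-1
Σ_t [0,0]: t=0:+1/192 = 1/192
(3j)²=3/77 [(4 2 4; 2 -2 0)], sign=+1
⇒ 4πI² = 2700/5929
I = (-1)√(2700/5929/(4π)) = -0.19036462

-0.190365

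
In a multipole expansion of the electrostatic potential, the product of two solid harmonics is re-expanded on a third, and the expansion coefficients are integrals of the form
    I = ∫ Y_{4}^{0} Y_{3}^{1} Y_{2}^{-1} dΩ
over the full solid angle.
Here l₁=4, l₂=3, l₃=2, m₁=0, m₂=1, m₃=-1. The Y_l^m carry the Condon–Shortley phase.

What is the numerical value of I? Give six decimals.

L=9 odd ⇒ parity kills the (l;000) factor ⇒ I = 0

0.000000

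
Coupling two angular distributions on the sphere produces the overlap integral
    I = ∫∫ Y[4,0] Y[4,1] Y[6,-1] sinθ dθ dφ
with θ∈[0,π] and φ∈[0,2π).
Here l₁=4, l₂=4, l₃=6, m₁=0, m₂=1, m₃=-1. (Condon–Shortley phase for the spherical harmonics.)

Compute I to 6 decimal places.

Rules hold: Σm=0, L=14 even, 0≤6≤8.
N = 9·9·13 = 1053
Δ = 2!·6!·6!/15! = 1/1261260
Racah Σ t=0..2: t=0:+1/4608 t=1:−1/1296 t=2:+1/4608 = -7/20736
⇒ 3j(4 4 6; 0 0 0)² = 20/1287, sgn -1
Racah Σ t=0..2: t=0:+1/11520 t=1:−1/1728 t=2:+1/3456 = -7/34560
⇒ 3j(4 4 6; 0 1 -1)² = 7/858, sgn +1
4πI² = N·(3j₀)²·(3jₘ)² = 210/1573
I = -1·√(0.133503/4π) = -0.10307192

-0.103072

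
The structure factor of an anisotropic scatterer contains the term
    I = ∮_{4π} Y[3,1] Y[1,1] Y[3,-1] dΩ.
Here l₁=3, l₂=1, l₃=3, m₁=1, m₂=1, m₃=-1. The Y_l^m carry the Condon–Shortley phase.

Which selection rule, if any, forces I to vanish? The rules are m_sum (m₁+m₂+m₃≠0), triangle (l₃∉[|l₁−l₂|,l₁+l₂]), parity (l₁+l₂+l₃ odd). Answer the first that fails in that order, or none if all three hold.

m_sum

m₁+m₂+m₃ = 1 + 1 − 1 = 1  ✗
triangle: |3−1|=2 ≤ l₃=3 ≤ 3+1=4
parity: l₁+l₂+l₃ = 7 is odd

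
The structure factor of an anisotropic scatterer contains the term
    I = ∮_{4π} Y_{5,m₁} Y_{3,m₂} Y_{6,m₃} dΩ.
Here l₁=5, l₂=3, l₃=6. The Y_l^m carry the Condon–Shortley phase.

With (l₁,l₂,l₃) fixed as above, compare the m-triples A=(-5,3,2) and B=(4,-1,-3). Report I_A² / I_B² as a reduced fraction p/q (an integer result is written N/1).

l's match ⇒ only the (l;m) 3-j factors differ between A and B.
A: triangle coeff Δ(5,3,6) = 1/675675; Σ_t [2,2]: t=2:+1/1935360 = 1/1935360; (3j)²=1/1001 [(5 3 6; -5 3 2)], sign=+1
B: triangle coeff Δ(5,3,6) = 1/675675; Σ_t [0,1]: t=0:+1/40320 t=1:−1/241920 = 1/48384; (3j)²=24/1001 [(5 3 6; 4 -1 -3)], sign=-1
I_A²/I_B² = (1/1001)/(24/1001) = 1/24

1/24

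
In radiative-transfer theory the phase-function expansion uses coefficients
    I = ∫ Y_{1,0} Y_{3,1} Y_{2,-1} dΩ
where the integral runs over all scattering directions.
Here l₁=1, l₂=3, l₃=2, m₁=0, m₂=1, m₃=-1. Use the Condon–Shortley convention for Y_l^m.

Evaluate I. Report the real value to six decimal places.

m-sum 0 ✓  L=6 even ✓  2≤2≤4 ✓
Π(2lᵢ+1) = 3×7×5 = 105
triangle coeff Δ(1,3,2) = 1/105
Σ_t [1,1]: t=1:−1/4 = -1/4
(3j)²=3/35 [(1 3 2; 0 0 0)], sign=-1
Σ_t [1,1]: t=1:−1/6 = -1/6
(3j)²=8/105 [(1 3 2; 0 1 -1)], sign=+1
⇒ 4πI² = 24/35
I = (-1)√(24/35/(4π)) = -0.23359668

-0.233597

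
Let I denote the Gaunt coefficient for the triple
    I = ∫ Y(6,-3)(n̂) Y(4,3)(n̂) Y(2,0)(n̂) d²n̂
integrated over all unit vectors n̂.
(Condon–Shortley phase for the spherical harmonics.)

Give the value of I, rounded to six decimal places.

Checks pass: Σm=0; 12 even; l₃=2∈[2,10].
(2·6+1)(2·4+1)(2·2+1) = 585
Δ: 8! 4! 0! / 13! → 1/6435
sum: t=4:+1/2304 = 1/2304
3j²(6 4 2; 0 0 0) = Δ·Π!·Σ² = 5/143  (sign +1)
sum: t=7:−1/20160 = -1/20160
3j²(6 4 2; -3 3 0) = Δ·Π!·Σ² = 12/715  (sign -1)
combine: 4πI² = 585·5/143·12/715 = 540/1573
take √, sign -1: I = -0.16528277

-0.165283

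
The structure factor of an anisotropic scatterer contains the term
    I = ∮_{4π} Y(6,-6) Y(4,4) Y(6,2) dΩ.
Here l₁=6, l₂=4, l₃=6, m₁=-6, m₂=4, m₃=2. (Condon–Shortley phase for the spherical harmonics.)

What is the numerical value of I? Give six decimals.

0.056161

m-sum 0 ✓  L=16 even ✓  2≤6≤10 ✓
Π(2lᵢ+1) = 13×9×13 = 1521
triangle coeff Δ(6,4,6) = 1/15315300
Σ_t [0,4]: t=0:+1/829440 t=1:−1/25920 t=2:+1/9216 t=3:−1/25920 t=4:+1/829440 = 7/207360
(3j)²=28/2431 [(6 4 6; 0 0 0)], sign=+1
Σ_t [4,4]: t=4:+1/23224320 = 1/23224320
(3j)²=1/442 [(6 4 6; -6 4 2)], sign=+1
⇒ 4πI² = 126/3179
I = (+1)√(126/3179/(4π)) = 0.05616103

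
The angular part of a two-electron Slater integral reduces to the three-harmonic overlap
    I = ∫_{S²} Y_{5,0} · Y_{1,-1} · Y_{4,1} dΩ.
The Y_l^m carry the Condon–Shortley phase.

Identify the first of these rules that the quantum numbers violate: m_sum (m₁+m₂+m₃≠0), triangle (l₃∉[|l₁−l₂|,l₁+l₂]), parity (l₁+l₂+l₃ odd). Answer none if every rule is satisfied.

none

azimuthal sum: 0 − 1 + 1 = 0  ✓
4 ≤ 4 ≤ 6 (triangle on l)  ✓
L = 5 + 1 + 4 = 10 (even)  ✓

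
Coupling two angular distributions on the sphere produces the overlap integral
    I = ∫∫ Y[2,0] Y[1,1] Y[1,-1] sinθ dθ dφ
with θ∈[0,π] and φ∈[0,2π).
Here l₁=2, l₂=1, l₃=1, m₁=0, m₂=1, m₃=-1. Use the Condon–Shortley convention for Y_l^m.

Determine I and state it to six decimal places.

m-sum 0 ✓  L=4 even ✓  1≤1≤3 ✓
Π(2lᵢ+1) = 5×3×3 = 45
triangle coeff Δ(2,1,1) = 1/30
Σ_t [1,1]: t=1:−1/1 = -1/1
(3j)²=2/15 [(2 1 1; 0 0 0)], sign=+1
Σ_t [2,2]: t=2:+1/4 = 1/4
(3j)²=1/30 [(2 1 1; 0 1 -1)], sign=+1
⇒ 4πI² = 1/5
I = (+1)√(1/5/(4π)) = 0.12615663

0.126157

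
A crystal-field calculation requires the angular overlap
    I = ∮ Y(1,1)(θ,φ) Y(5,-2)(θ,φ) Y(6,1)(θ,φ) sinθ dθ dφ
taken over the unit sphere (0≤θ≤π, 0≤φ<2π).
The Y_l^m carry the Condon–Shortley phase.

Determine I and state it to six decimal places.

-0.129207

m-sum 0 ✓  L=12 even ✓  4≤6≤6 ✓
Π(2lᵢ+1) = 3×11×13 = 429
triangle coeff Δ(1,5,6) = 1/858
Σ_t [0,0]: t=0:+1/14400 = 1/14400
(3j)²=6/143 [(1 5 6; 0 0 0)], sign=+1
Σ_t [0,0]: t=0:+1/60480 = 1/60480
(3j)²=5/429 [(1 5 6; 1 -2 1)], sign=-1
⇒ 4πI² = 30/143
I = (-1)√(30/143/(4π)) = -0.12920749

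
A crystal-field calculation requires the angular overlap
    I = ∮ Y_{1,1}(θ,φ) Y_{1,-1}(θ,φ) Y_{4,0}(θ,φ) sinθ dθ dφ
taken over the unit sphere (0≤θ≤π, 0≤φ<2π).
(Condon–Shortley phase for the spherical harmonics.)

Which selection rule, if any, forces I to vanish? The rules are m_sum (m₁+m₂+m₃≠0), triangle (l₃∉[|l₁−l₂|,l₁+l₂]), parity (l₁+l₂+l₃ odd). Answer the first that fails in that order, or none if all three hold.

m₁+m₂+m₃ = 1 − 1 + 0 = 0  ✓
triangle: |1−1|=0 ≤ l₃=4 ≤ 1+1=2  ✗
parity: l₁+l₂+l₃ = 6 is even

triangle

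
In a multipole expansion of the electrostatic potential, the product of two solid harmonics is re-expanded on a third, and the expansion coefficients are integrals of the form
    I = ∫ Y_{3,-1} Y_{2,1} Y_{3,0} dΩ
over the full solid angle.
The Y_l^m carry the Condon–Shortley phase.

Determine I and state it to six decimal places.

-0.059471

Checks pass: Σm=0; 8 even; l₃=3∈[1,5].
(2·3+1)(2·2+1)(2·3+1) = 245
Δ: 2! 4! 2! / 9! → 1/3780
sum: t=0:+1/24 t=1:−1/4 t=2:+1/24 = -1/6
3j²(3 2 3; 0 0 0) = Δ·Π!·Σ² = 4/105  (sign +1)
sum: t=1:−1/12 t=2:+1/8 = 1/24
3j²(3 2 3; -1 1 0) = Δ·Π!·Σ² = 1/210  (sign -1)
combine: 4πI² = 245·4/105·1/210 = 2/45
take √, sign -1: I = -0.05947080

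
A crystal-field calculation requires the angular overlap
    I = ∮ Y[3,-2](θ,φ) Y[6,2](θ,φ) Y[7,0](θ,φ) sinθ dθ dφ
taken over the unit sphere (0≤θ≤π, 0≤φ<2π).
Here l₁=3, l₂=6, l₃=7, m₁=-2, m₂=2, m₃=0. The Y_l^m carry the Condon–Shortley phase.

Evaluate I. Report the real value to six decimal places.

-0.160413

m-sum 0 ✓  L=16 even ✓  3≤7≤9 ✓
Π(2lᵢ+1) = 7×13×15 = 1365
triangle coeff Δ(3,6,7) = 1/2042040
Σ_t [0,2]: t=0:+1/207360 t=1:−1/57600 t=2:+1/207360 = -1/129600
(3j)²=168/12155 [(3 6 7; 0 0 0)], sign=+1
Σ_t [1,2]: t=1:−1/725760 t=2:+1/207360 = 1/290304
(3j)²=125/7293 [(3 6 7; -2 2 0)], sign=-1
⇒ 4πI² = 147000/454597
I = (-1)√(147000/454597/(4π)) = -0.16041333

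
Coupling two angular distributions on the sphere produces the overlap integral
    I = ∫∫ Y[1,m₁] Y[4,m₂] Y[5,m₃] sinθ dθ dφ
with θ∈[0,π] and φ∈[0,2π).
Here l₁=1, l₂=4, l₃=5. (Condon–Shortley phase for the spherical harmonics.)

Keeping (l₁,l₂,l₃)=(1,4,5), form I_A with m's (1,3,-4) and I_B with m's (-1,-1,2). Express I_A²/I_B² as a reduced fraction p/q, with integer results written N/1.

l's match ⇒ only the (l;m) 3-j factors differ between A and B.
A: triangle coeff Δ(1,4,5) = 1/495; Σ_t [0,0]: t=0:+1/10080 = 1/10080; (3j)²=4/55 [(1 4 5; 1 3 -4)], sign=-1
B: triangle coeff Δ(1,4,5) = 1/495; Σ_t [0,0]: t=0:+1/1440 = 1/1440; (3j)²=7/165 [(1 4 5; -1 -1 2)], sign=-1
I_A²/I_B² = (4/55)/(7/165) = 12/7

12/7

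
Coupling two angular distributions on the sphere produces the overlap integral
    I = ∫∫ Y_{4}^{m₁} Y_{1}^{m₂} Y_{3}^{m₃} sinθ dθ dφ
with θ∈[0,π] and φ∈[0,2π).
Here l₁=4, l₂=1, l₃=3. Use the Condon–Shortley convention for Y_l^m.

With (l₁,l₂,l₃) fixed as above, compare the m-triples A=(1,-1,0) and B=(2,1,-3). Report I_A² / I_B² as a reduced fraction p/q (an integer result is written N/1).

10/1

l's match ⇒ only the (l;m) 3-j factors differ between A and B.
A: triangle coeff Δ(4,1,3) = 1/252; Σ_t [0,0]: t=0:+1/72 = 1/72; (3j)²=5/126 [(4 1 3; 1 -1 0)], sign=-1
B: triangle coeff Δ(4,1,3) = 1/252; Σ_t [2,2]: t=2:+1/1440 = 1/1440; (3j)²=1/252 [(4 1 3; 2 1 -3)], sign=+1
I_A²/I_B² = (5/126)/(1/252) = 10/1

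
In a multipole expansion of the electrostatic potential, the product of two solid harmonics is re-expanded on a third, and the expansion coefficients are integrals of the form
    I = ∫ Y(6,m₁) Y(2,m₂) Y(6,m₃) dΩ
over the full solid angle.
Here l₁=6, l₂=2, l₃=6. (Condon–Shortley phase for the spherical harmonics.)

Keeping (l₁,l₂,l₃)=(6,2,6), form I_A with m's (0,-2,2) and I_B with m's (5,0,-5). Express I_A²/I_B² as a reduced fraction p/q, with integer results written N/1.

280/121

l's match ⇒ only the (l;m) 3-j factors differ between A and B.
A: triangle coeff Δ(6,2,6) = 1/90090; Σ_t [0,0]: t=0:+1/69120 = 1/69120; (3j)²=4/143 [(6 2 6; 0 -2 2)], sign=+1
B: triangle coeff Δ(6,2,6) = 1/90090; Σ_t [0,1]: t=0:+1/1451520 t=1:−1/3628800 = 1/2419200; (3j)²=11/910 [(6 2 6; 5 0 -5)], sign=-1
I_A²/I_B² = (4/143)/(11/910) = 280/121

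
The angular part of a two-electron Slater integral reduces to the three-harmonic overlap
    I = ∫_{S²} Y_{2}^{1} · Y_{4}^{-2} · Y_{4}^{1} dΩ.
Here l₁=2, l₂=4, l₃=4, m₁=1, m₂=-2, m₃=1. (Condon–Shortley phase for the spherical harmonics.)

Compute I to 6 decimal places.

Rules hold: Σm=0, L=10 even, 2≤4≤6.
N = 5·9·9 = 405
Δ = 2!·2!·6!/11! = 1/13860
Racah Σ t=0..2: t=0:+1/192 t=1:−1/36 t=2:+1/192 = -5/288
⇒ 3j(2 4 4; 0 0 0)² = 20/693, sgn -1
Racah Σ t=0..1: t=0:+1/96 t=1:−1/240 = 1/160
⇒ 3j(2 4 4; 1 -2 1)² = 27/1540, sgn -1
4πI² = N·(3j₀)²·(3jₘ)² = 1215/5929
I = +1·√(0.204925/4π) = 0.12770047

0.127700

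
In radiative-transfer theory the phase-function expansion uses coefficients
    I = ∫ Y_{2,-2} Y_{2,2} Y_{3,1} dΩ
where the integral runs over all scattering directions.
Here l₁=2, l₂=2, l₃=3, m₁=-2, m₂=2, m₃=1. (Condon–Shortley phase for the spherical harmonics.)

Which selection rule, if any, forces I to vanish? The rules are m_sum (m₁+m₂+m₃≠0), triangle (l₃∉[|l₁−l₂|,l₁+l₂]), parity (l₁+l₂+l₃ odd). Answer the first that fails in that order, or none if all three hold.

Σmᵢ = 1  ✗
l₃∈[|l₁−l₂|,l₁+l₂]=[0,4], have l₃=3
Σlᵢ = 7 ⇒ odd

m_sum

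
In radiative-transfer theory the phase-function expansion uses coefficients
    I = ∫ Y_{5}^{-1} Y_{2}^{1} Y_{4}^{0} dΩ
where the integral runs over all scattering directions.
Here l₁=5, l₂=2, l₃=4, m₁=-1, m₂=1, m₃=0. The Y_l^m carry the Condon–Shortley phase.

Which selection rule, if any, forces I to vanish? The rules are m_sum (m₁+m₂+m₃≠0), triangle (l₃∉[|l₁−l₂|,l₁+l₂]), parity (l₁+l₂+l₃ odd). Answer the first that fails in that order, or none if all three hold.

m₁+m₂+m₃ = -1 + 1 + 0 = 0  ✓
triangle: |5−2|=3 ≤ l₃=4 ≤ 5+2=7  ✓
parity: l₁+l₂+l₃ = 11 is odd  ✗

parity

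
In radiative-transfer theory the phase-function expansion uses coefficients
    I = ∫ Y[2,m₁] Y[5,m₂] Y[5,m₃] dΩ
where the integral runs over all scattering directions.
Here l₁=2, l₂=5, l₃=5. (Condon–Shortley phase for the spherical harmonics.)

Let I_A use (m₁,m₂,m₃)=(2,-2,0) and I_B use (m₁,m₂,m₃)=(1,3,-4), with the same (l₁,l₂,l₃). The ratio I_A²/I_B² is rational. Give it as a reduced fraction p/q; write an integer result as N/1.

20/21

Same 2,5,5: normalisation and zero-m 3j drop out of the ratio.
A: Δ: 2! 2! 8! / 13! → 1/38610; sum: t=0:+1/2880 = 1/2880; 3j²(2 5 5; 2 -2 0) = Δ·Π!·Σ² = 14/429  (sign -1)
B: Δ: 2! 2! 8! / 13! → 1/38610; sum: t=0:+1/80640 t=1:−1/10080 = -1/11520; 3j²(2 5 5; 1 3 -4) = Δ·Π!·Σ² = 49/1430  (sign +1)
I_A²/I_B² = (14/429)/(49/1430) = 20/21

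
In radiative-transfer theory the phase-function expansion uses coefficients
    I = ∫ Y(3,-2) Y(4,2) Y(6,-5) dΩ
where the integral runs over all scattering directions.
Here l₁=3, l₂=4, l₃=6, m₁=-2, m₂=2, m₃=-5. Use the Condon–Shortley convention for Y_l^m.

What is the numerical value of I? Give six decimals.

0.000000

m-sum = -2 + 2 − 5 = -5 ≠ 0 ⇒ I = 0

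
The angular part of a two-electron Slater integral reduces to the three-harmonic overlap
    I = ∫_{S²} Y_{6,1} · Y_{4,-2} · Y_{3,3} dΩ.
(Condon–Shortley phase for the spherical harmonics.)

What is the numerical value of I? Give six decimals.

Σmᵢ = 2 ≠ 0, so the φ-integral vanishes; I = 0

0.000000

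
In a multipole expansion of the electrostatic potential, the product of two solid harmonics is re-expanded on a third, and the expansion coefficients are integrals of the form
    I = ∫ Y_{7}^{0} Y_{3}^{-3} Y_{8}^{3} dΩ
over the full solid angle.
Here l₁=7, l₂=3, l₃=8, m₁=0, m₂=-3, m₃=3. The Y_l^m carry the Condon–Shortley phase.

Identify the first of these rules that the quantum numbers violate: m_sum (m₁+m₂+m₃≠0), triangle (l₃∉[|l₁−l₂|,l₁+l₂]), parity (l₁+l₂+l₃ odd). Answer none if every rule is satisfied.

none

m₁+m₂+m₃ = 0 − 3 + 3 = 0  ✓
triangle: |7−3|=4 ≤ l₃=8 ≤ 7+3=10  ✓
parity: l₁+l₂+l₃ = 18 is even  ✓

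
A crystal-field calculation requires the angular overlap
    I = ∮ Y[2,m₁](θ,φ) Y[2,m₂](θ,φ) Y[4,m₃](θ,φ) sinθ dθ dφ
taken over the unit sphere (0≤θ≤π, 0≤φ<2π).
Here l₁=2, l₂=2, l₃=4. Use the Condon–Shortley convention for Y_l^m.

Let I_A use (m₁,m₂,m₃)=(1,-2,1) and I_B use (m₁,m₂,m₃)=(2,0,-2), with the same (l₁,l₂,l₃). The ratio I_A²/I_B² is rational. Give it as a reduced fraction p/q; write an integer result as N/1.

1/3

Shared (l₁,l₂,l₃)=(2,2,4): N and (l;000)² cancel in I_A²/I_B².
A: Δ = 0!·4!·4!/9! = 1/630; Racah Σ t=0..0: t=0:+1/144 = 1/144; ⇒ 3j(2 2 4; 1 -2 1)² = 1/126, sgn -1
B: Δ = 0!·4!·4!/9! = 1/630; Racah Σ t=0..0: t=0:+1/96 = 1/96; ⇒ 3j(2 2 4; 2 0 -2)² = 1/42, sgn +1
I_A²/I_B² = (1/126)/(1/42) = 1/3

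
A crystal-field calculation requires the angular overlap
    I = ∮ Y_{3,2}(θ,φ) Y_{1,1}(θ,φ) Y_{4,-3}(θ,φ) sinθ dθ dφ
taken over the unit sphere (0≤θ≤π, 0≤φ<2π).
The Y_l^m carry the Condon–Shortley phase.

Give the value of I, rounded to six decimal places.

-0.282095

m-sum 0 ✓  L=8 even ✓  2≤4≤4 ✓
Π(2lᵢ+1) = 7×3×9 = 189
triangle coeff Δ(3,1,4) = 1/252
Σ_t [0,0]: t=0:+1/36 = 1/36
(3j)²=4/63 [(3 1 4; 0 0 0)], sign=+1
Σ_t [0,0]: t=0:+1/240 = 1/240
(3j)²=1/12 [(3 1 4; 2 1 -3)], sign=-1
⇒ 4πI² = 1/1
I = (-1)√(1/1/(4π)) = -0.28209479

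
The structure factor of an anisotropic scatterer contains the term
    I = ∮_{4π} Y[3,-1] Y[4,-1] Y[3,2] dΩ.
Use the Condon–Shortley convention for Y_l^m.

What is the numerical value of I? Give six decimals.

0.145070

Rules hold: Σm=0, L=10 even, 1≤3≤7.
N = 7·9·7 = 441
Δ = 4!·2!·4!/11! = 1/34650
Racah Σ t=1..3: t=1:−1/72 t=2:+1/16 t=3:−1/72 = 5/144
⇒ 3j(3 4 3; 0 0 0)² = 2/77, sgn -1
Racah Σ t=2..3: t=2:+1/48 t=3:−1/144 = 1/72
⇒ 3j(3 4 3; -1 -1 2)² = 16/693, sgn -1
4πI² = N·(3j₀)²·(3jₘ)² = 32/121
I = +1·√(0.264463/4π) = 0.14506992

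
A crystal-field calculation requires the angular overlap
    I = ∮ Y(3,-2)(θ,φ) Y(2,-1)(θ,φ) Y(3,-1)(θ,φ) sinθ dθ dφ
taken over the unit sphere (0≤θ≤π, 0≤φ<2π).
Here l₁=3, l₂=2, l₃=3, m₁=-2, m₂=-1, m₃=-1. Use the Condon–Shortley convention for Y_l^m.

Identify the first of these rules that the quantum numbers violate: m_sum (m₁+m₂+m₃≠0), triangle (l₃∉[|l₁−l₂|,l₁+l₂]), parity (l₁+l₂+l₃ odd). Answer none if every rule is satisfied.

m_sum

m₁+m₂+m₃ = -2 − 1 − 1 = -4  ✗
triangle: |3−2|=1 ≤ l₃=3 ≤ 3+2=5
parity: l₁+l₂+l₃ = 8 is even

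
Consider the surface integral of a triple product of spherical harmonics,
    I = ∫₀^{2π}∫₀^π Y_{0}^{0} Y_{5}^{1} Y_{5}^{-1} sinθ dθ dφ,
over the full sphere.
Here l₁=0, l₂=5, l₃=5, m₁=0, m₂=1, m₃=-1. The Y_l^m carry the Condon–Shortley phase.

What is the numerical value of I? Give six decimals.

-0.282095

Rules hold: Σm=0, L=10 even, 5≤5≤5.
N = 1·11·11 = 121
Δ = 0!·0!·10!/11! = 1/11
Racah Σ t=0..0: t=0:+1/14400 = 1/14400
⇒ 3j(0 5 5; 0 0 0)² = 1/11, sgn -1
Racah Σ t=0..0: t=0:+1/17280 = 1/17280
⇒ 3j(0 5 5; 0 1 -1)² = 1/11, sgn +1
4πI² = N·(3j₀)²·(3jₘ)² = 1/1
I = -1·√(1/4π) = -0.28209479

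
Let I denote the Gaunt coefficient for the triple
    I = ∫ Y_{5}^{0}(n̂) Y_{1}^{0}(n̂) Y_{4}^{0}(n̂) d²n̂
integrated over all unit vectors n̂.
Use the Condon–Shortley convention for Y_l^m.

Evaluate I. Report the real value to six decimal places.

0.245532

m-sum 0 ✓  L=10 even ✓  4≤4≤6 ✓
Π(2lᵢ+1) = 11×3×9 = 297
triangle coeff Δ(5,1,4) = 1/495
Σ_t [1,1]: t=1:−1/576 = -1/576
(3j)²=5/99 [(5 1 4; 0 0 0)], sign=-1
(m-triple is (0,0,0) — same symbol as above.)
⇒ 4πI² = 25/33
I = (+1)√(25/33/(4π)) = 0.24553200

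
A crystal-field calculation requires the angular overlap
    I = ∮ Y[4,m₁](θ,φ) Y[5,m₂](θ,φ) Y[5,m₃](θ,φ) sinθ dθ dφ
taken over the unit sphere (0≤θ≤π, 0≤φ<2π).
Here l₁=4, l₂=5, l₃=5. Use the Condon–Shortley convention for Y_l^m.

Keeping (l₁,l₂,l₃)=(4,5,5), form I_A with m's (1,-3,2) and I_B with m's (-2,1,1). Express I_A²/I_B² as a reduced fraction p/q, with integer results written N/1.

Shared (l₁,l₂,l₃)=(4,5,5): N and (l;000)² cancel in I_A²/I_B².
A: Δ = 4!·4!·6!/15! = 1/3153150; Racah Σ t=0..2: t=0:+1/6912 t=1:−1/2880 t=2:+1/17280 = -1/6912; ⇒ 3j(4 5 5; 1 -3 2)² = 5/429, sgn +1
B: Δ = 4!·4!·6!/15! = 1/3153150; Racah Σ t=2..4: t=2:+1/4608 t=3:−1/1296 t=4:+1/4608 = -7/20736; ⇒ 3j(4 5 5; -2 1 1)² = 20/1287, sgn -1
I_A²/I_B² = (5/429)/(20/1287) = 3/4

3/4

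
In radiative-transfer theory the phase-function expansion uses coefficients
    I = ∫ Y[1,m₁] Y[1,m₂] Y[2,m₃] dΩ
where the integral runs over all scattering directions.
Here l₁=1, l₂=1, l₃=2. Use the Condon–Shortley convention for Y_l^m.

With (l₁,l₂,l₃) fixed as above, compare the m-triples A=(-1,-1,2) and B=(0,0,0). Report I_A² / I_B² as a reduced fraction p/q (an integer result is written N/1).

3/2

l's match ⇒ only the (l;m) 3-j factors differ between A and B.
A: triangle coeff Δ(1,1,2) = 1/30; Σ_t [0,0]: t=0:+1/4 = 1/4; (3j)²=1/5 [(1 1 2; -1 -1 2)], sign=+1
B: triangle coeff Δ(1,1,2) = 1/30; Σ_t [0,0]: t=0:+1/1 = 1/1; (3j)²=2/15 [(1 1 2; 0 0 0)], sign=+1
I_A²/I_B² = (1/5)/(2/15) = 3/2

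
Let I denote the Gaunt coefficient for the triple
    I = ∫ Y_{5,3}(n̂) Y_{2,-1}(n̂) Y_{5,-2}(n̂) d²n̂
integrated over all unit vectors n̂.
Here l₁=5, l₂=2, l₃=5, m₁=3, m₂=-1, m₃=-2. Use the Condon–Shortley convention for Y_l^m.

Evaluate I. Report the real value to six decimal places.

-0.161739

Checks pass: Σm=0; 12 even; l₃=5∈[3,7].
(2·5+1)(2·2+1)(2·5+1) = 605
Δ: 2! 8! 2! / 13! → 1/38610
sum: t=0:+1/2880 t=1:−1/576 t=2:+1/2880 = -1/960
3j²(5 2 5; 0 0 0) = Δ·Π!·Σ² = 10/429  (sign +1)
sum: t=0:+1/2880 t=1:−1/10080 = 1/4032
3j²(5 2 5; 3 -1 -2) = Δ·Π!·Σ² = 10/429  (sign -1)
combine: 4πI² = 605·10/429·10/429 = 500/1521
take √, sign -1: I = -0.16173926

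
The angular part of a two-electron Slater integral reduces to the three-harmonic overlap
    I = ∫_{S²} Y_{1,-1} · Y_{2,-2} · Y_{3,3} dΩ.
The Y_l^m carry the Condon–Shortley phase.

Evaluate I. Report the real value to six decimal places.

-0.319865

Checks pass: Σm=0; 6 even; l₃=3∈[1,3].
(2·1+1)(2·2+1)(2·3+1) = 105
Δ: 0! 2! 4! / 7! → 1/105
sum: t=0:+1/4 = 1/4
3j²(1 2 3; 0 0 0) = Δ·Π!·Σ² = 3/35  (sign -1)
sum: t=0:+1/48 = 1/48
3j²(1 2 3; -1 -2 3) = Δ·Π!·Σ² = 1/7  (sign +1)
combine: 4πI² = 105·3/35·1/7 = 9/7
take √, sign -1: I = -0.31986543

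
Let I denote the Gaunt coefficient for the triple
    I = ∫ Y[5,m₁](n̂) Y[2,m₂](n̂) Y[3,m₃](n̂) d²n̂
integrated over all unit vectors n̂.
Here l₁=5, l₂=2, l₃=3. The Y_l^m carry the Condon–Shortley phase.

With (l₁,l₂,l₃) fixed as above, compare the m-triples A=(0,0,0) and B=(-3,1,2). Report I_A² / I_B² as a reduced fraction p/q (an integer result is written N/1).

Same 5,2,3: normalisation and zero-m 3j drop out of the ratio.
A: Δ: 4! 6! 0! / 11! → 1/2310; sum: t=2:+1/144 = 1/144; 3j²(5 2 3; 0 0 0) = Δ·Π!·Σ² = 10/231  (sign -1)
B: Δ: 4! 6! 0! / 11! → 1/2310; sum: t=3:−1/720 = -1/720; 3j²(5 2 3; -3 1 2) = Δ·Π!·Σ² = 8/165  (sign +1)
I_A²/I_B² = (10/231)/(8/165) = 25/28

25/28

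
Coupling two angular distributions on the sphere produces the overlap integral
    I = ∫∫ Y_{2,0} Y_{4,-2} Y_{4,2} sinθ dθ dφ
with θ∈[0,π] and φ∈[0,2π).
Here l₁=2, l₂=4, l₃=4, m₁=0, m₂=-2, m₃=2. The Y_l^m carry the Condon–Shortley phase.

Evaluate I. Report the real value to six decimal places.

0.065536

Checks pass: Σm=0; 10 even; l₃=4∈[2,6].
(2·2+1)(2·4+1)(2·4+1) = 405
Δ: 2! 2! 6! / 11! → 1/13860
sum: t=0:+1/192 t=1:−1/36 t=2:+1/192 = -5/288
3j²(2 4 4; 0 0 0) = Δ·Π!·Σ² = 20/693  (sign -1)
sum: t=0:+1/192 t=1:−1/120 t=2:+1/2880 = -1/360
3j²(2 4 4; 0 -2 2) = Δ·Π!·Σ² = 16/3465  (sign -1)
combine: 4πI² = 405·20/693·16/3465 = 320/5929
take √, sign +1: I = 0.06553591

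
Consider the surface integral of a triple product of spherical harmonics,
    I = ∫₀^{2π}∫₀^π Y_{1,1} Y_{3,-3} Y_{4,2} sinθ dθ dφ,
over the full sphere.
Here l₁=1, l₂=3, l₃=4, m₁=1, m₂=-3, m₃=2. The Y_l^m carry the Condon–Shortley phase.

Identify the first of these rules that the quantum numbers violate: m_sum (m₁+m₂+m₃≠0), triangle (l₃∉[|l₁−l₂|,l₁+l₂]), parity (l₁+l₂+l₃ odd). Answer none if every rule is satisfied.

none

m₁+m₂+m₃ = 1 − 3 + 2 = 0  ✓
triangle: |1−3|=2 ≤ l₃=4 ≤ 1+3=4  ✓
parity: l₁+l₂+l₃ = 8 is even  ✓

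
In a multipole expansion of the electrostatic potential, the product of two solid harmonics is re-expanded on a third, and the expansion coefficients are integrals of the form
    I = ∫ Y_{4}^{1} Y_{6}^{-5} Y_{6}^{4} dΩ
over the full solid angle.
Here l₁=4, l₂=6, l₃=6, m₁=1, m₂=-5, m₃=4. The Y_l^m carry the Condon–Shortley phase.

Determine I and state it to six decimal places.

0.047465

Checks pass: Σm=0; 16 even; l₃=6∈[2,10].
(2·4+1)(2·6+1)(2·6+1) = 1521
Δ: 4! 4! 8! / 17! → 1/15315300
sum: t=0:+1/829440 t=1:−1/25920 t=2:+1/9216 t=3:−1/25920 t=4:+1/829440 = 7/207360
3j²(4 6 6; 0 0 0) = Δ·Π!·Σ² = 28/2431  (sign +1)
sum: t=0:+1/725760 t=1:−1/967680 = 1/2903040
3j²(4 6 6; 1 -5 4) = Δ·Π!·Σ² = 5/3094  (sign +1)
combine: 4πI² = 1521·28/2431·5/3094 = 90/3179
take √, sign +1: I = 0.04746473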